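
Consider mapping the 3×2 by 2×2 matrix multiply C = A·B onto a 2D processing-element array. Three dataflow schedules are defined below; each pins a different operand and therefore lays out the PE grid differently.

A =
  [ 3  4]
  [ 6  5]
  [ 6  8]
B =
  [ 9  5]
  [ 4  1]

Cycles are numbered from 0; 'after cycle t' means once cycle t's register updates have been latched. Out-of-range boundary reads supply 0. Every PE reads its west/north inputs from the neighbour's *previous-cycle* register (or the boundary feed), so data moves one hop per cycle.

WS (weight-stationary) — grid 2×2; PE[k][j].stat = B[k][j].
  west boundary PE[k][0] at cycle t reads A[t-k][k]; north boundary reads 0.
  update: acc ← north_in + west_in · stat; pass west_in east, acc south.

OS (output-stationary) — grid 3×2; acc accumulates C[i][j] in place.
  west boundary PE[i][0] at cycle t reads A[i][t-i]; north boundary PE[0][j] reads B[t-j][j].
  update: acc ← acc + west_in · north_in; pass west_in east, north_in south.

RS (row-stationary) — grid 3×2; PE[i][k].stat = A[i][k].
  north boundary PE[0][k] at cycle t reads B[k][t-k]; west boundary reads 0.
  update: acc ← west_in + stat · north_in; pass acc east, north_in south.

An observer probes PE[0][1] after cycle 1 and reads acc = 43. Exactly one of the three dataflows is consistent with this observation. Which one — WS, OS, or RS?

WS [2×2] PE[0][1] across cycles:
  t=0 PE[0][1]: acc=0 h=0 v=0
  t=1 PE[0][1]: acc=15 h=3 v=15
OS [3×2] PE[0][1] across cycles:
  t=0 PE[0][1]: acc=0 h=0 v=0
  t=1 PE[0][1]: acc=15 h=3 v=5
RS [3×2] PE[0][1] across cycles:
  t=0 PE[0][1]: acc=0 h=0 v=0
  t=1 PE[0][1]: acc=43 h=43 v=4

dataflow = RS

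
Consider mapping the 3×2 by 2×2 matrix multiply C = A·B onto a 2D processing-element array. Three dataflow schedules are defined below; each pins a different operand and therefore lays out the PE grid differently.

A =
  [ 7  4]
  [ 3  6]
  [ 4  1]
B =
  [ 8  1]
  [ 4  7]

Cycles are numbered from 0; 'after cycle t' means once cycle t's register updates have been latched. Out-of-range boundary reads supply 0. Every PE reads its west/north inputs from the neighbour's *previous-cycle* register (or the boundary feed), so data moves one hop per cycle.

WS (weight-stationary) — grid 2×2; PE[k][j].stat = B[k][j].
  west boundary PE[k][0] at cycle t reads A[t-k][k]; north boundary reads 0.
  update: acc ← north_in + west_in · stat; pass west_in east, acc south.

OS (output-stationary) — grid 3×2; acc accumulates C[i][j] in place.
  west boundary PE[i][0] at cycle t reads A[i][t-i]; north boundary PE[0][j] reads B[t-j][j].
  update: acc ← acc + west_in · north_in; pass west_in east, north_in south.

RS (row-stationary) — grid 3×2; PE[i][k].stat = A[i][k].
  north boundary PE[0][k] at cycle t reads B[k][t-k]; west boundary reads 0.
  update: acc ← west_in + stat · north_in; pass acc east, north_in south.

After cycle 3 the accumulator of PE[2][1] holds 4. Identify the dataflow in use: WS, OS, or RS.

WS: PE[2][1] is outside its 2×2 grid.
OS [3×2] PE[2][1] across cycles:
  [0] (2,1) acc=0 (h:0 v:0)
  [1] (2,1) acc=0 (h:0 v:0)
  [2] (2,1) acc=0 (h:0 v:0)
  [3] (2,1) acc=4 (h:4 v:1)
RS [3×2] PE[2][1] across cycles:
  [0] (2,1) acc=0 (h:0 v:0)
  [1] (2,1) acc=0 (h:0 v:0)
  [2] (2,1) acc=0 (h:0 v:0)
  [3] (2,1) acc=36 (h:36 v:4)

dataflow = OS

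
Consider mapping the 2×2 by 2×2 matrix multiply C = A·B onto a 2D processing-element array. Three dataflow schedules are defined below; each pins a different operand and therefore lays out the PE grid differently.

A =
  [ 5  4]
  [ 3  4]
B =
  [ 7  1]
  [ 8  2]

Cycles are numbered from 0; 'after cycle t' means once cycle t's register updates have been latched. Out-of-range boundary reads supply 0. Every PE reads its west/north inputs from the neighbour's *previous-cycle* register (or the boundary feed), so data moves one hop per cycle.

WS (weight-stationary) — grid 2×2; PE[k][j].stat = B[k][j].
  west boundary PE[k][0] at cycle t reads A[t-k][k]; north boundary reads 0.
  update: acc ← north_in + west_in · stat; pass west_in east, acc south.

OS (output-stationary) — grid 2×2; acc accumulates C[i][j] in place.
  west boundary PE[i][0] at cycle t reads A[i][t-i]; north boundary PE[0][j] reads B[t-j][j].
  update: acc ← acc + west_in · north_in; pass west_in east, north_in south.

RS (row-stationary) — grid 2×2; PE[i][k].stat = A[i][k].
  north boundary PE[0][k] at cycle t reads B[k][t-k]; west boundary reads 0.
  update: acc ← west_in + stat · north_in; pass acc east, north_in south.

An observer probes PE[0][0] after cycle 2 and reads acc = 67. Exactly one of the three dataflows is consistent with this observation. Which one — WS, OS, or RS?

dataflow = OS

— WS: 2×2; PE[0][0] trace:
  @0  [0,0]  acc 35  |  →5  ↓35
  @1  [0,0]  acc 21  |  →3  ↓21
  @2  [0,0]  acc 0  |  →0  ↓0
— OS: 2×2; PE[0][0] trace:
  @0  [0,0]  acc 35  |  →5  ↓7
  @1  [0,0]  acc 67  |  →4  ↓8
  @2  [0,0]  acc 67  |  →0  ↓0
— RS: 2×2; PE[0][0] trace:
  @0  [0,0]  acc 35  |  →35  ↓7
  @1  [0,0]  acc 5  |  →5  ↓1
  @2  [0,0]  acc 0  |  →0  ↓0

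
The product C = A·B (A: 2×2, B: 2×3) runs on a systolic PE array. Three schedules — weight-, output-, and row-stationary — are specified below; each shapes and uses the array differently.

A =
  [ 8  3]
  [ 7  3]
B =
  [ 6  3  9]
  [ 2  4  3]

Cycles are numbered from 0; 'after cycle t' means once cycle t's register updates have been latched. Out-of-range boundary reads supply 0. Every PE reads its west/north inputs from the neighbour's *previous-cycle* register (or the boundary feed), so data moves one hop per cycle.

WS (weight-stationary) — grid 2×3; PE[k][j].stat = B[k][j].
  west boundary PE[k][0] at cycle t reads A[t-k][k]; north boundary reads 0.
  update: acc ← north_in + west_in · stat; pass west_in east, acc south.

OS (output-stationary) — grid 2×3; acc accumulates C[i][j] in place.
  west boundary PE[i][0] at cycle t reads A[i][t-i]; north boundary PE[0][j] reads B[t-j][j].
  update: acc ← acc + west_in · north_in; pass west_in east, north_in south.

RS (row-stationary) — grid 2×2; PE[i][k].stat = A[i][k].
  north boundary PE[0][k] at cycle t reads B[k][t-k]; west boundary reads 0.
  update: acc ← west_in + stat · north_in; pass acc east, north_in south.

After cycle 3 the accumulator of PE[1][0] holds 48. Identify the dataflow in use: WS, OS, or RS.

dataflow = OS

— WS: 2×3; PE[1][0] trace:
  @0  [1,0]  acc 0  |  →0  ↓0
  @1  [1,0]  acc 54  |  →3  ↓54
  @2  [1,0]  acc 48  |  →3  ↓48
  @3  [1,0]  acc 0  |  →0  ↓0
— OS: 2×3; PE[1][0] trace:
  @0  [1,0]  acc 0  |  →0  ↓0
  @1  [1,0]  acc 42  |  →7  ↓6
  @2  [1,0]  acc 48  |  →3  ↓2
  @3  [1,0]  acc 48  |  →0  ↓0
— RS: 2×2; PE[1][0] trace:
  @0  [1,0]  acc 0  |  →0  ↓0
  @1  [1,0]  acc 42  |  →42  ↓6
  @2  [1,0]  acc 21  |  →21  ↓3
  @3  [1,0]  acc 63  |  →63  ↓9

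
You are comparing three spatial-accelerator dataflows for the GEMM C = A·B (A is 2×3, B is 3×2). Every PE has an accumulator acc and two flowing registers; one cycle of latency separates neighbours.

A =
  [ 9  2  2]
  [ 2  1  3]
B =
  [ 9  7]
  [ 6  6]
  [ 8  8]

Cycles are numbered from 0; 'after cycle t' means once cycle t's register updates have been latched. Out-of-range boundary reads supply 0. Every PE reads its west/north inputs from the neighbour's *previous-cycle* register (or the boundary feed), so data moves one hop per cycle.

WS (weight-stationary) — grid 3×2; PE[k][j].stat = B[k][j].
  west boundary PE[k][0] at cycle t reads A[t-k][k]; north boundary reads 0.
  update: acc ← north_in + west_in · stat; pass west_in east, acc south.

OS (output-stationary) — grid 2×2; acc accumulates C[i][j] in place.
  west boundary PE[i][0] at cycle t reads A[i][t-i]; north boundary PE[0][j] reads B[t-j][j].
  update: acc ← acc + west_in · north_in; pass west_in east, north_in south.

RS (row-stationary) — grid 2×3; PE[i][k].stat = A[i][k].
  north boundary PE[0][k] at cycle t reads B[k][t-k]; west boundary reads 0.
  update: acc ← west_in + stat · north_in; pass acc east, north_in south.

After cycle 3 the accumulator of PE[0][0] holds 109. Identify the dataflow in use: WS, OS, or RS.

dataflow = OS

Under WS (3×2), PE[0][0]:
  c0 r0c0: 81 / 9 / 81
  c1 r0c0: 18 / 2 / 18
  c2 r0c0: 0 / 0 / 0
  c3 r0c0: 0 / 0 / 0
Under OS (2×2), PE[0][0]:
  c0 r0c0: 81 / 9 / 9
  c1 r0c0: 93 / 2 / 6
  c2 r0c0: 109 / 2 / 8
  c3 r0c0: 109 / 0 / 0
Under RS (2×3), PE[0][0]:
  c0 r0c0: 81 / 81 / 9
  c1 r0c0: 63 / 63 / 7
  c2 r0c0: 0 / 0 / 0
  c3 r0c0: 0 / 0 / 0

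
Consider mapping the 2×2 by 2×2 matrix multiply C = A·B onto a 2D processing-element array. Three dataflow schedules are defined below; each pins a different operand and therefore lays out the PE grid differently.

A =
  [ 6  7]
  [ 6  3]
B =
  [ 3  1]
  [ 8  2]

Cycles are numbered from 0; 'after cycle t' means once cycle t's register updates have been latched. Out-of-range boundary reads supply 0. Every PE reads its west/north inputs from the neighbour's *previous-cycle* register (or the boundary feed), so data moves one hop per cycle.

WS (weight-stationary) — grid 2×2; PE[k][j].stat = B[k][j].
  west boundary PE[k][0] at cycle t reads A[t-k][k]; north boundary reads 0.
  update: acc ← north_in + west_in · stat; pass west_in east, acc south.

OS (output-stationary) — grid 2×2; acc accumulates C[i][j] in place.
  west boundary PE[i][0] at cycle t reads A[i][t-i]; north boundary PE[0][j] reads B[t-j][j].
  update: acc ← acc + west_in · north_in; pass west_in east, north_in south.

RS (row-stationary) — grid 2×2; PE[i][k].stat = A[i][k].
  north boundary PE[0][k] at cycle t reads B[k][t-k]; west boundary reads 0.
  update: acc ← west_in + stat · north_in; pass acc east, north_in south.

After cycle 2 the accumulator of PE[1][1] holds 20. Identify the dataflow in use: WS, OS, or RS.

dataflow = WS

— WS: 2×2; PE[1][1] trace:
  t=0 PE[1][1]: acc=0 h=0 v=0
  t=1 PE[1][1]: acc=0 h=0 v=0
  t=2 PE[1][1]: acc=20 h=7 v=20
— OS: 2×2; PE[1][1] trace:
  t=0 PE[1][1]: acc=0 h=0 v=0
  t=1 PE[1][1]: acc=0 h=0 v=0
  t=2 PE[1][1]: acc=6 h=6 v=1
— RS: 2×2; PE[1][1] trace:
  t=0 PE[1][1]: acc=0 h=0 v=0
  t=1 PE[1][1]: acc=0 h=0 v=0
  t=2 PE[1][1]: acc=42 h=42 v=8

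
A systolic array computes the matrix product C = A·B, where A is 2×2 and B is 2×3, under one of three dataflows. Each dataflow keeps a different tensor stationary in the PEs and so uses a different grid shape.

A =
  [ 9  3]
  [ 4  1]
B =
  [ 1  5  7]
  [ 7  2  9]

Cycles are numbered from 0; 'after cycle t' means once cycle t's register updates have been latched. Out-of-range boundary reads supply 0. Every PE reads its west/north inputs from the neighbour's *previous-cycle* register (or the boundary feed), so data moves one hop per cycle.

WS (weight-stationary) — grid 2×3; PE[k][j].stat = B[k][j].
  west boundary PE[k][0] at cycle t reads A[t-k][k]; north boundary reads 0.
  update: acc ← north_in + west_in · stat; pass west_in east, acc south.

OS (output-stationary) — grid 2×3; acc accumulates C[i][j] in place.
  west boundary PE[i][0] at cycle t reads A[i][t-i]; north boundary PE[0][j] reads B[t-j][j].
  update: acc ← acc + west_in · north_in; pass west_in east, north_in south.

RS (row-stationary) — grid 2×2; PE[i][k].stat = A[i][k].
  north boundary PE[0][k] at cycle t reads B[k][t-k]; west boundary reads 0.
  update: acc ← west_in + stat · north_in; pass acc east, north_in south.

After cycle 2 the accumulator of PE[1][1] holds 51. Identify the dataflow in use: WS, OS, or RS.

dataflow = WS

WS [2×3] PE[1][1] across cycles:
  @0  [1,1]  acc 0  |  →0  ↓0
  @1  [1,1]  acc 0  |  →0  ↓0
  @2  [1,1]  acc 51  |  →3  ↓51
OS [2×3] PE[1][1] across cycles:
  @0  [1,1]  acc 0  |  →0  ↓0
  @1  [1,1]  acc 0  |  →0  ↓0
  @2  [1,1]  acc 20  |  →4  ↓5
RS [2×2] PE[1][1] across cycles:
  @0  [1,1]  acc 0  |  →0  ↓0
  @1  [1,1]  acc 0  |  →0  ↓0
  @2  [1,1]  acc 11  |  →11  ↓7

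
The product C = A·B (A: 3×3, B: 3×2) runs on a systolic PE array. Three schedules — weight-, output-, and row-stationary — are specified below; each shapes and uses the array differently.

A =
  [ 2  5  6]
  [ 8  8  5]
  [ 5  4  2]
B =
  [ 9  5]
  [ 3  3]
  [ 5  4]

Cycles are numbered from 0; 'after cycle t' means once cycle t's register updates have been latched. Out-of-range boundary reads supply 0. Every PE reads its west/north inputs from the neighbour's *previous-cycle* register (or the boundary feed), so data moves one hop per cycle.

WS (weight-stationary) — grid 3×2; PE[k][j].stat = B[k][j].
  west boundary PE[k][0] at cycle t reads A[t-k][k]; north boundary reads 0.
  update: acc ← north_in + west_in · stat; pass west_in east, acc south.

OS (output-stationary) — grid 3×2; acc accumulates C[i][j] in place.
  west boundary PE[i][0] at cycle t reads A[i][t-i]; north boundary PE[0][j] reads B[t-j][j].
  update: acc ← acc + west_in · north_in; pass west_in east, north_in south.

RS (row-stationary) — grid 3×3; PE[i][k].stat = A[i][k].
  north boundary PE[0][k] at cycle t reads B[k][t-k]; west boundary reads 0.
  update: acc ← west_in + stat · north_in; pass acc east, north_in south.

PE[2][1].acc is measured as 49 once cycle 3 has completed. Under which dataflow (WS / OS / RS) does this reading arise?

WS [3×2] PE[2][1] across cycles:
  after 0 — PE[2][1] acc=0, pass-E 0, pass-S 0
  after 1 — PE[2][1] acc=0, pass-E 0, pass-S 0
  after 2 — PE[2][1] acc=0, pass-E 0, pass-S 0
  after 3 — PE[2][1] acc=49, pass-E 6, pass-S 49
OS [3×2] PE[2][1] across cycles:
  after 0 — PE[2][1] acc=0, pass-E 0, pass-S 0
  after 1 — PE[2][1] acc=0, pass-E 0, pass-S 0
  after 2 — PE[2][1] acc=0, pass-E 0, pass-S 0
  after 3 — PE[2][1] acc=25, pass-E 5, pass-S 5
RS [3×3] PE[2][1] across cycles:
  after 0 — PE[2][1] acc=0, pass-E 0, pass-S 0
  after 1 — PE[2][1] acc=0, pass-E 0, pass-S 0
  after 2 — PE[2][1] acc=0, pass-E 0, pass-S 0
  after 3 — PE[2][1] acc=57, pass-E 57, pass-S 3

dataflow = WS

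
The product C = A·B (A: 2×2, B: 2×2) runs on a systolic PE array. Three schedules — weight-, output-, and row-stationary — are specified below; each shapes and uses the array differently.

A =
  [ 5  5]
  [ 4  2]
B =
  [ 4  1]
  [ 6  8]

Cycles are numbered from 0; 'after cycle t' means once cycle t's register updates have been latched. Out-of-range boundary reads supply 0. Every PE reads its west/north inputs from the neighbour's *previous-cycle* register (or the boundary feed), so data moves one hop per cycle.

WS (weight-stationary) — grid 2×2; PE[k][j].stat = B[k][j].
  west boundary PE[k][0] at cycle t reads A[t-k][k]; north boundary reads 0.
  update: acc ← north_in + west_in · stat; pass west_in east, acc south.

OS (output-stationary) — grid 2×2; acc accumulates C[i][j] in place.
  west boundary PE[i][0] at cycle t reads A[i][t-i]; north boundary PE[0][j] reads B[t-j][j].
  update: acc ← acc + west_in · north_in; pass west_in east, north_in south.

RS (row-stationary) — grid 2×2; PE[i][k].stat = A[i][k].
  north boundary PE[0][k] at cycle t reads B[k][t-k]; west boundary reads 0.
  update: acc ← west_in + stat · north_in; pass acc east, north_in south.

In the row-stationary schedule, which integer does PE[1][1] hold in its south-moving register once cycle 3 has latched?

register = 8

Tracing RS — 2×2 array, target PE[1][1]:
  t=0 PE[0][1]: acc=0 h=0 v=0
  t=0 PE[1][0]: acc=0 h=0 v=0
  t=0 PE[1][1]: acc=0 h=0 v=0
  t=1 PE[0][1]: acc=50 h=50 v=6
  t=1 PE[1][0]: acc=16 h=16 v=4
  t=1 PE[1][1]: acc=0 h=0 v=0
  t=2 PE[0][1]: acc=45 h=45 v=8
  t=2 PE[1][0]: acc=4 h=4 v=1
  t=2 PE[1][1]: acc=28 h=28 v=6
  t=3 PE[0][1]: acc=0 h=0 v=0
  t=3 PE[1][0]: acc=0 h=0 v=0
  t=3 PE[1][1]: acc=20 h=20 v=8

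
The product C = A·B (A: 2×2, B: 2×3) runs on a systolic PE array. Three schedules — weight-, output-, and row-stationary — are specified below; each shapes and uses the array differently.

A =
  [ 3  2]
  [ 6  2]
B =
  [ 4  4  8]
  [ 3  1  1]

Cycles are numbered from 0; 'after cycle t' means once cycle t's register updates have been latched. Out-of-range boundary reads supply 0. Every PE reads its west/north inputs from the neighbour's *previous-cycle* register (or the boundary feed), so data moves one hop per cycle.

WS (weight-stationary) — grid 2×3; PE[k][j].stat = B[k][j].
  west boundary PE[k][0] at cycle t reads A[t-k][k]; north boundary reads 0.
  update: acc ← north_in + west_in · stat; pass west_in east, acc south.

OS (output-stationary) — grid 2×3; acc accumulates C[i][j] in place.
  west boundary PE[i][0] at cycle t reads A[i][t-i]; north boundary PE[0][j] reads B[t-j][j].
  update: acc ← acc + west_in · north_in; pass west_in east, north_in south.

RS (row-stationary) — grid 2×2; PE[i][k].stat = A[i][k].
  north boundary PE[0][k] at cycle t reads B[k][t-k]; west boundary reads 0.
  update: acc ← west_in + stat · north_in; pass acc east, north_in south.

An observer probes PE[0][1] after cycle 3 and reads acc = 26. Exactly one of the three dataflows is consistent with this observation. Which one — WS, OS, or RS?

dataflow = RS

WS (2×3 grid), PE[0][1]:
  @0  [0,1]  acc 0  |  →0  ↓0
  @1  [0,1]  acc 12  |  →3  ↓12
  @2  [0,1]  acc 24  |  →6  ↓24
  @3  [0,1]  acc 0  |  →0  ↓0
OS (2×3 grid), PE[0][1]:
  @0  [0,1]  acc 0  |  →0  ↓0
  @1  [0,1]  acc 12  |  →3  ↓4
  @2  [0,1]  acc 14  |  →2  ↓1
  @3  [0,1]  acc 14  |  →0  ↓0
RS (2×2 grid), PE[0][1]:
  @0  [0,1]  acc 0  |  →0  ↓0
  @1  [0,1]  acc 18  |  →18  ↓3
  @2  [0,1]  acc 14  |  →14  ↓1
  @3  [0,1]  acc 26  |  →26  ↓1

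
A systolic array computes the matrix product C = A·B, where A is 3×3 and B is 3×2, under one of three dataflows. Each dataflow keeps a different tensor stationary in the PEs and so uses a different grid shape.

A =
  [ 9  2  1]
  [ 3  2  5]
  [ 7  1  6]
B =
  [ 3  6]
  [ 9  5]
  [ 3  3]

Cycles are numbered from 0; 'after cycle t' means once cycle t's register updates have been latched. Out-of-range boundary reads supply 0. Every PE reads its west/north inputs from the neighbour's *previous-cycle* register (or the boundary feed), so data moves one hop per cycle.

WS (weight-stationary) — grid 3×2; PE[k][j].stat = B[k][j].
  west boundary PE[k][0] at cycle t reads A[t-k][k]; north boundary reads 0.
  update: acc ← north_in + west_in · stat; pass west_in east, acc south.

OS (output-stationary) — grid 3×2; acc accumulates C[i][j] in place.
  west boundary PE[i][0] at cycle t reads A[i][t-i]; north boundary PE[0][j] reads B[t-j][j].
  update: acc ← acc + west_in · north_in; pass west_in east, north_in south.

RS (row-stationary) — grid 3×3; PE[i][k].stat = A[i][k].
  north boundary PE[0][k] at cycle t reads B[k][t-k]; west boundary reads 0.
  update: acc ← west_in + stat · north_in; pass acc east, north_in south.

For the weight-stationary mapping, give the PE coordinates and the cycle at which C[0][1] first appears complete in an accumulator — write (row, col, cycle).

(row, col, cycle) = (2, 1, 3)

WS — PE[2][1] is where C[0][1] collects:
  @0  [2,1]  acc 0  |  →0  ↓0
  @1  [2,1]  acc 0  |  →0  ↓0
  @2  [2,1]  acc 0  |  →0  ↓0
  @3  [2,1]  acc 67  |  →1  ↓67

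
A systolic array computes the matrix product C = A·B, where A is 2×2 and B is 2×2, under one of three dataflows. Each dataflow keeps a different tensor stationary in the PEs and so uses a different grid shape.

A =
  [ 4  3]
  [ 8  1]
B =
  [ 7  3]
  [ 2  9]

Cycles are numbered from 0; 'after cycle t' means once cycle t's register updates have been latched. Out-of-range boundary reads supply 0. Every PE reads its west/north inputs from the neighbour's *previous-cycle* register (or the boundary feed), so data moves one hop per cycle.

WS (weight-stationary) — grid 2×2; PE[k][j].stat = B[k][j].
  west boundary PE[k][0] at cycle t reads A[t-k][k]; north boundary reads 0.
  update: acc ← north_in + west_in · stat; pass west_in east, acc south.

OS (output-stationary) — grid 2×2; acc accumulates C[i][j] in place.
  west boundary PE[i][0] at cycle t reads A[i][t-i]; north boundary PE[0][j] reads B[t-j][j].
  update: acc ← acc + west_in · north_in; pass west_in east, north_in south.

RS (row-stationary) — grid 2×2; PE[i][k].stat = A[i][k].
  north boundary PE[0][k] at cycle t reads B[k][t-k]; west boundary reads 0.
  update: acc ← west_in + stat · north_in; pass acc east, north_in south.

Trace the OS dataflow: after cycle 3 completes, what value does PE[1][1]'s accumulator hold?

OS (2×2). Following PE[1][1] plus its west/north inputs:
  t=0 PE[0][1]: acc=0 h=0 v=0
  t=0 PE[1][0]: acc=0 h=0 v=0
  t=0 PE[1][1]: acc=0 h=0 v=0
  t=1 PE[0][1]: acc=12 h=4 v=3
  t=1 PE[1][0]: acc=56 h=8 v=7
  t=1 PE[1][1]: acc=0 h=0 v=0
  t=2 PE[0][1]: acc=39 h=3 v=9
  t=2 PE[1][0]: acc=58 h=1 v=2
  t=2 PE[1][1]: acc=24 h=8 v=3
  t=3 PE[0][1]: acc=39 h=0 v=0
  t=3 PE[1][0]: acc=58 h=0 v=0
  t=3 PE[1][1]: acc=33 h=1 v=9

PE[1][1].acc = 33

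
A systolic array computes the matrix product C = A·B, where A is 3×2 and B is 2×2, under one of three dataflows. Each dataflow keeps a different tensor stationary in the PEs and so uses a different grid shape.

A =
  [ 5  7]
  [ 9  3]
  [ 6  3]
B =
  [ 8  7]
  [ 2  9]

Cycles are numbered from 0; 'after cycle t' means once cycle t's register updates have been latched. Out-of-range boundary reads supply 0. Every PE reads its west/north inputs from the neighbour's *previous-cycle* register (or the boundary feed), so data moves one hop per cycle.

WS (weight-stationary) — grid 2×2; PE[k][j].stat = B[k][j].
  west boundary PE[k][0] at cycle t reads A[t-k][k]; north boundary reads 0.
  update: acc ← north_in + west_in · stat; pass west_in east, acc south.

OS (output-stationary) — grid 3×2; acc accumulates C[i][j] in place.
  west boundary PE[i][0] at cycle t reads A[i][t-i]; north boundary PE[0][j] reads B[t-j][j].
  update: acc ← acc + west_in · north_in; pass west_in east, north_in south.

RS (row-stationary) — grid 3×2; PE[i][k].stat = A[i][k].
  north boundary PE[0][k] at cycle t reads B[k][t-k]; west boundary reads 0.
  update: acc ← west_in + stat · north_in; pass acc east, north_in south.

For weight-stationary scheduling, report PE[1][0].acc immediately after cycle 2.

Tracing WS — 2×2 array, target PE[1][0]:
  c0 r0c0: 40 / 5 / 40
  c0 r1c0: 0 / 0 / 0
  c1 r0c0: 72 / 9 / 72
  c1 r1c0: 54 / 7 / 54
  c2 r0c0: 48 / 6 / 48
  c2 r1c0: 78 / 3 / 78

PE[1][0].acc = 78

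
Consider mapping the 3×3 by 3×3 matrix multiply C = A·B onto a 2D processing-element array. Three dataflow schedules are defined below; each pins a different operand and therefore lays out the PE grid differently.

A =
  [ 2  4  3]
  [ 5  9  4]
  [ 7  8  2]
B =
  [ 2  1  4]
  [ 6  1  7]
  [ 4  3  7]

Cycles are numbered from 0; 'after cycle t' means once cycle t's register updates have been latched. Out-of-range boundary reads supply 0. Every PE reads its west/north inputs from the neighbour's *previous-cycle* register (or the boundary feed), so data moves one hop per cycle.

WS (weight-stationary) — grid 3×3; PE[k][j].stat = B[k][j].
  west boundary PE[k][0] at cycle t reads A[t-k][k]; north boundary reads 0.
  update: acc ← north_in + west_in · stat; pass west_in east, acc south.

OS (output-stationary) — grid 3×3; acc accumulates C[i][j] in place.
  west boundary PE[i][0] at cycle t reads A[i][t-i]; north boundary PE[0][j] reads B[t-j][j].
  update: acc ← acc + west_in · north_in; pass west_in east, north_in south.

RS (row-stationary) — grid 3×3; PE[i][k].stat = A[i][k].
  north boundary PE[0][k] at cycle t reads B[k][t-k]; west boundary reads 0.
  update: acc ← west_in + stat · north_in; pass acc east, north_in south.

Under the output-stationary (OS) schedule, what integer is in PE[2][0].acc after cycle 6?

PE[2][0].acc = 70

OS 3×3: PE[2][0] cycle-by-cycle (with neighbour feeds):
  step 0 · PE1,0: acc=0; fwd→0 fwd↓0
  step 0 · PE2,0: acc=0; fwd→0 fwd↓0
  step 1 · PE1,0: acc=10; fwd→5 fwd↓2
  step 1 · PE2,0: acc=0; fwd→0 fwd↓0
  step 2 · PE1,0: acc=64; fwd→9 fwd↓6
  step 2 · PE2,0: acc=14; fwd→7 fwd↓2
  step 3 · PE1,0: acc=80; fwd→4 fwd↓4
  step 3 · PE2,0: acc=62; fwd→8 fwd↓6
  step 4 · PE1,0: acc=80; fwd→0 fwd↓0
  step 4 · PE2,0: acc=70; fwd→2 fwd↓4
  step 5 · PE1,0: acc=80; fwd→0 fwd↓0
  step 5 · PE2,0: acc=70; fwd→0 fwd↓0
  step 6 · PE1,0: acc=80; fwd→0 fwd↓0
  step 6 · PE2,0: acc=70; fwd→0 fwd↓0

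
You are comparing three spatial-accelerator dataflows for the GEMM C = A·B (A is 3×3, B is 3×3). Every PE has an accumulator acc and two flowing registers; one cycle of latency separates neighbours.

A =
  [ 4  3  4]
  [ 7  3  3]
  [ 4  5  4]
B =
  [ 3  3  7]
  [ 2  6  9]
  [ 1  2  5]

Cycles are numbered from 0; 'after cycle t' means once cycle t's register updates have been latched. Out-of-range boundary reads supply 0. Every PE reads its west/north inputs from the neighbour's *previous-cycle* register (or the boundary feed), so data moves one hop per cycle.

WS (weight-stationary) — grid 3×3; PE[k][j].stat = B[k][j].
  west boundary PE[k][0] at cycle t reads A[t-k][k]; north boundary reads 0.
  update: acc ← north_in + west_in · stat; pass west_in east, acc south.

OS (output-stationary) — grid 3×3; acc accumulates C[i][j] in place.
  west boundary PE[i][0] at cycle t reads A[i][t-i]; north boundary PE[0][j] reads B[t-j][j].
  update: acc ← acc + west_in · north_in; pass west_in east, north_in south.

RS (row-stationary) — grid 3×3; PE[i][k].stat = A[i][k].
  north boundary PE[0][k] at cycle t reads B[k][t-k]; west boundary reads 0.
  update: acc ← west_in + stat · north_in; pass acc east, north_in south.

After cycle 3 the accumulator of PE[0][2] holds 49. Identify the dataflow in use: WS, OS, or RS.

dataflow = WS

Under WS (3×3), PE[0][2]:
  c0 r0c2: 0 / 0 / 0
  c1 r0c2: 0 / 0 / 0
  c2 r0c2: 28 / 4 / 28
  c3 r0c2: 49 / 7 / 49
Under OS (3×3), PE[0][2]:
  c0 r0c2: 0 / 0 / 0
  c1 r0c2: 0 / 0 / 0
  c2 r0c2: 28 / 4 / 7
  c3 r0c2: 55 / 3 / 9
Under RS (3×3), PE[0][2]:
  c0 r0c2: 0 / 0 / 0
  c1 r0c2: 0 / 0 / 0
  c2 r0c2: 22 / 22 / 1
  c3 r0c2: 38 / 38 / 2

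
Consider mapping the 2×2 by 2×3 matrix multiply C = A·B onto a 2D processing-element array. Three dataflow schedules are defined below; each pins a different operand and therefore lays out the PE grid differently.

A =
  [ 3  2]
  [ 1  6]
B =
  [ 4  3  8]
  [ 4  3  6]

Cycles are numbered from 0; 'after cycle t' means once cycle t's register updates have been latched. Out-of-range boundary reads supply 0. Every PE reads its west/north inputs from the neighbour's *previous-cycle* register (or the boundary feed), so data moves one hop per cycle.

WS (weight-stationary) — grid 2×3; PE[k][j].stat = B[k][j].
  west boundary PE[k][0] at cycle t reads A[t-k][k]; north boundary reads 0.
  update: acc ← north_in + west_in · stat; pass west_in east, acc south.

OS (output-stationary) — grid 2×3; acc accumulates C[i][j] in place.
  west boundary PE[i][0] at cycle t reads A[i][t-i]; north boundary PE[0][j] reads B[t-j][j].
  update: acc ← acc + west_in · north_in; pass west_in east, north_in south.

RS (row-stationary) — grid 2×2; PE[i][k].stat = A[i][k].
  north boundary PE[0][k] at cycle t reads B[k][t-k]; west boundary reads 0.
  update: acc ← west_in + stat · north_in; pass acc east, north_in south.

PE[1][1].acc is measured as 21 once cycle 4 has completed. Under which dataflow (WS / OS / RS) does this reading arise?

dataflow = OS

WS (2×3 grid), PE[1][1]:
  cycle 0: PE[1][1] → acc 0, east 0, south 0
  cycle 1: PE[1][1] → acc 0, east 0, south 0
  cycle 2: PE[1][1] → acc 15, east 2, south 15
  cycle 3: PE[1][1] → acc 21, east 6, south 21
  cycle 4: PE[1][1] → acc 0, east 0, south 0
OS (2×3 grid), PE[1][1]:
  cycle 0: PE[1][1] → acc 0, east 0, south 0
  cycle 1: PE[1][1] → acc 0, east 0, south 0
  cycle 2: PE[1][1] → acc 3, east 1, south 3
  cycle 3: PE[1][1] → acc 21, east 6, south 3
  cycle 4: PE[1][1] → acc 21, east 0, south 0
RS (2×2 grid), PE[1][1]:
  cycle 0: PE[1][1] → acc 0, east 0, south 0
  cycle 1: PE[1][1] → acc 0, east 0, south 0
  cycle 2: PE[1][1] → acc 28, east 28, south 4
  cycle 3: PE[1][1] → acc 21, east 21, south 3
  cycle 4: PE[1][1] → acc 44, east 44, south 6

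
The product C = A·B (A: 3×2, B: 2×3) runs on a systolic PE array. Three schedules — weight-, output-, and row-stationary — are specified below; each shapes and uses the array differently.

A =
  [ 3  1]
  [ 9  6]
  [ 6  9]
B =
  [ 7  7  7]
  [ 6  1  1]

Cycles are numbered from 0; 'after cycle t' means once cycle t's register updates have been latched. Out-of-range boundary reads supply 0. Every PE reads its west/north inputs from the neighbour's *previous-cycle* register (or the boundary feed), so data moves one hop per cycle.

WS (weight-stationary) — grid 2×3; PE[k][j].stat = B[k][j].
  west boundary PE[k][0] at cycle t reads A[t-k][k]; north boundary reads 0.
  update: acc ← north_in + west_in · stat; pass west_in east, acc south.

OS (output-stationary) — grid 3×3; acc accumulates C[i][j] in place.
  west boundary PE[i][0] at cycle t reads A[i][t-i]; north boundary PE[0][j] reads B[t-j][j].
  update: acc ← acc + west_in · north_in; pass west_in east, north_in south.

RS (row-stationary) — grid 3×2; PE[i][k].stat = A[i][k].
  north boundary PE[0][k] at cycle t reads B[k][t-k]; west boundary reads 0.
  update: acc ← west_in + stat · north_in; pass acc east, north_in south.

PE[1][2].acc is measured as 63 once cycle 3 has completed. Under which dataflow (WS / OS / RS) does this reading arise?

Under WS (2×3), PE[1][2]:
  @0  [1,2]  acc 0  |  →0  ↓0
  @1  [1,2]  acc 0  |  →0  ↓0
  @2  [1,2]  acc 0  |  →0  ↓0
  @3  [1,2]  acc 22  |  →1  ↓22
Under OS (3×3), PE[1][2]:
  @0  [1,2]  acc 0  |  →0  ↓0
  @1  [1,2]  acc 0  |  →0  ↓0
  @2  [1,2]  acc 0  |  →0  ↓0
  @3  [1,2]  acc 63  |  →9  ↓7
RS (3×2): PE[1][2] does not exist.

dataflow = OS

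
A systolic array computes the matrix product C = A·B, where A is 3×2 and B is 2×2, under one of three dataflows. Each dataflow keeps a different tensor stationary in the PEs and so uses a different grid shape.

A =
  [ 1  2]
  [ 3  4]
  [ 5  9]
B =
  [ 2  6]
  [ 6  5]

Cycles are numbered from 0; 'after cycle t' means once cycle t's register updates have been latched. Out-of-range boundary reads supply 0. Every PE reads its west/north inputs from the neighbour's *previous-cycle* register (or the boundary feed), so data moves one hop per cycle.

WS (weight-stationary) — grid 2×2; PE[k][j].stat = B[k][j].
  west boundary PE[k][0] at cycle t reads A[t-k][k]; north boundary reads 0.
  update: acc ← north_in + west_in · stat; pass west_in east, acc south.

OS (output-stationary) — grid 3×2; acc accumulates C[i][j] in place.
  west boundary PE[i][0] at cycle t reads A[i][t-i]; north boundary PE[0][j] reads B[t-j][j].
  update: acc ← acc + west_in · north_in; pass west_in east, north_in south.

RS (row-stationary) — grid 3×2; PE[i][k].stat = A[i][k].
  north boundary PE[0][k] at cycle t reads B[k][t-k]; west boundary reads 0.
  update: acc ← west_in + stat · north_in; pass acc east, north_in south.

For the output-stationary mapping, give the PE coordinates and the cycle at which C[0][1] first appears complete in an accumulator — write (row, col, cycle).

OS: C[0][1] accumulates in PE[0][1]:
  step 0 · PE0,1: acc=0; fwd→0 fwd↓0
  step 1 · PE0,1: acc=6; fwd→1 fwd↓6
  step 2 · PE0,1: acc=16; fwd→2 fwd↓5

(row, col, cycle) = (0, 1, 2)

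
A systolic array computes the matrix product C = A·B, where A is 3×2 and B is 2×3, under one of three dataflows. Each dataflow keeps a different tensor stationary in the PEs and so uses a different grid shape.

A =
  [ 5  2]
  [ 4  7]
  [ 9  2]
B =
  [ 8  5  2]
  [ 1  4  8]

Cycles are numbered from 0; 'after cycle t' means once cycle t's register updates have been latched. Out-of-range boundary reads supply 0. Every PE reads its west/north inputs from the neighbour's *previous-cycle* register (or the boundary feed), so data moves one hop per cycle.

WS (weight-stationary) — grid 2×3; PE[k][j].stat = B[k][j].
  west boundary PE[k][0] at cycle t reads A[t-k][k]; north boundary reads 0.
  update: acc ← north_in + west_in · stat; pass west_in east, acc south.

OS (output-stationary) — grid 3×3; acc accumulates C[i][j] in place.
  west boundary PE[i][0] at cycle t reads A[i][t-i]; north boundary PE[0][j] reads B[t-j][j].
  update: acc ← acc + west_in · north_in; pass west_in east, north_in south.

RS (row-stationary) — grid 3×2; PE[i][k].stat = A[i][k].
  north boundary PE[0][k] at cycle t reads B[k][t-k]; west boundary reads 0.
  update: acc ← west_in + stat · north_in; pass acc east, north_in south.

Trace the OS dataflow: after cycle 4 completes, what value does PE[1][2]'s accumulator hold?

PE[1][2].acc = 64

OS 3×3: PE[1][2] cycle-by-cycle (with neighbour feeds):
  step 0 · PE0,2: acc=0; fwd→0 fwd↓0
  step 0 · PE1,1: acc=0; fwd→0 fwd↓0
  step 0 · PE1,2: acc=0; fwd→0 fwd↓0
  step 1 · PE0,2: acc=0; fwd→0 fwd↓0
  step 1 · PE1,1: acc=0; fwd→0 fwd↓0
  step 1 · PE1,2: acc=0; fwd→0 fwd↓0
  step 2 · PE0,2: acc=10; fwd→5 fwd↓2
  step 2 · PE1,1: acc=20; fwd→4 fwd↓5
  step 2 · PE1,2: acc=0; fwd→0 fwd↓0
  step 3 · PE0,2: acc=26; fwd→2 fwd↓8
  step 3 · PE1,1: acc=48; fwd→7 fwd↓4
  step 3 · PE1,2: acc=8; fwd→4 fwd↓2
  step 4 · PE0,2: acc=26; fwd→0 fwd↓0
  step 4 · PE1,1: acc=48; fwd→0 fwd↓0
  step 4 · PE1,2: acc=64; fwd→7 fwd↓8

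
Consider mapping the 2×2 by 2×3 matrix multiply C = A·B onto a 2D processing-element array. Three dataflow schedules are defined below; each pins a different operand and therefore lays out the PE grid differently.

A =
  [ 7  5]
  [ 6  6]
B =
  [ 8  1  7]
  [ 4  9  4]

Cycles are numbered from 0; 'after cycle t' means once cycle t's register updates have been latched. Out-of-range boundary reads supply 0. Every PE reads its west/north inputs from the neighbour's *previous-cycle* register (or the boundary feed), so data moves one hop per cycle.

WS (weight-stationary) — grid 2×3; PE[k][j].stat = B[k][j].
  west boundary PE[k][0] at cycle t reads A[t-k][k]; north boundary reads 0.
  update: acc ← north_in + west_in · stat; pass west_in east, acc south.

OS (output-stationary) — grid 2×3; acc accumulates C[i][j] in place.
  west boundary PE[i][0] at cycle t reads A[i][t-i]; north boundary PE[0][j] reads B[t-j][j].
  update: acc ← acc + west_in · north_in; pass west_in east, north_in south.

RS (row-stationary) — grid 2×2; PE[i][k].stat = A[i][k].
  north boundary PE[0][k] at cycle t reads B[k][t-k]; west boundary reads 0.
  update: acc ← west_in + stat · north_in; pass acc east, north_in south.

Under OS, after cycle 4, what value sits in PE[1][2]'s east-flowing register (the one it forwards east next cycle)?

OS (2×3). Following PE[1][2] plus its west/north inputs:
  after 0 — PE[0][2] acc=0, pass-E 0, pass-S 0
  after 0 — PE[1][1] acc=0, pass-E 0, pass-S 0
  after 0 — PE[1][2] acc=0, pass-E 0, pass-S 0
  after 1 — PE[0][2] acc=0, pass-E 0, pass-S 0
  after 1 — PE[1][1] acc=0, pass-E 0, pass-S 0
  after 1 — PE[1][2] acc=0, pass-E 0, pass-S 0
  after 2 — PE[0][2] acc=49, pass-E 7, pass-S 7
  after 2 — PE[1][1] acc=6, pass-E 6, pass-S 1
  after 2 — PE[1][2] acc=0, pass-E 0, pass-S 0
  after 3 — PE[0][2] acc=69, pass-E 5, pass-S 4
  after 3 — PE[1][1] acc=60, pass-E 6, pass-S 9
  after 3 — PE[1][2] acc=42, pass-E 6, pass-S 7
  after 4 — PE[0][2] acc=69, pass-E 0, pass-S 0
  after 4 — PE[1][1] acc=60, pass-E 0, pass-S 0
  after 4 — PE[1][2] acc=66, pass-E 6, pass-S 4

register = 6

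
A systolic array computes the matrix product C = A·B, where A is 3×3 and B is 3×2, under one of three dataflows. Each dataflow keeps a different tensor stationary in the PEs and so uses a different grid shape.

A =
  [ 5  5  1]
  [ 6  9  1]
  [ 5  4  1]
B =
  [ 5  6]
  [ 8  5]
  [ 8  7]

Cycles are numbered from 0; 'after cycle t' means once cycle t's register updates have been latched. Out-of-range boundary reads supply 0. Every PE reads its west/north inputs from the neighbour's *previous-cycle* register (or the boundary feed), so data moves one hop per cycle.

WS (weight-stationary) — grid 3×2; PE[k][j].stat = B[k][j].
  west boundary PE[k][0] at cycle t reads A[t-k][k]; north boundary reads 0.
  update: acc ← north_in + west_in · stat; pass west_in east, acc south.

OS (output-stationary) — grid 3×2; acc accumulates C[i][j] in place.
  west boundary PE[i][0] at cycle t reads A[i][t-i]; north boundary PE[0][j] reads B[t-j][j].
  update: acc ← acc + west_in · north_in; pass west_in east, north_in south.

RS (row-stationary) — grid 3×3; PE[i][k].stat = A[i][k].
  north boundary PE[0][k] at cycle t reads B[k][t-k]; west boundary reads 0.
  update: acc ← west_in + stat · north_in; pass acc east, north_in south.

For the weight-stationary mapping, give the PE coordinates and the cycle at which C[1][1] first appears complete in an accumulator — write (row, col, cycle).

Under WS, C[1][1] lands at PE[2][1]:
  @0  [2,1]  acc 0  |  →0  ↓0
  @1  [2,1]  acc 0  |  →0  ↓0
  @2  [2,1]  acc 0  |  →0  ↓0
  @3  [2,1]  acc 62  |  →1  ↓62
  @4  [2,1]  acc 88  |  →1  ↓88

(row, col, cycle) = (2, 1, 4)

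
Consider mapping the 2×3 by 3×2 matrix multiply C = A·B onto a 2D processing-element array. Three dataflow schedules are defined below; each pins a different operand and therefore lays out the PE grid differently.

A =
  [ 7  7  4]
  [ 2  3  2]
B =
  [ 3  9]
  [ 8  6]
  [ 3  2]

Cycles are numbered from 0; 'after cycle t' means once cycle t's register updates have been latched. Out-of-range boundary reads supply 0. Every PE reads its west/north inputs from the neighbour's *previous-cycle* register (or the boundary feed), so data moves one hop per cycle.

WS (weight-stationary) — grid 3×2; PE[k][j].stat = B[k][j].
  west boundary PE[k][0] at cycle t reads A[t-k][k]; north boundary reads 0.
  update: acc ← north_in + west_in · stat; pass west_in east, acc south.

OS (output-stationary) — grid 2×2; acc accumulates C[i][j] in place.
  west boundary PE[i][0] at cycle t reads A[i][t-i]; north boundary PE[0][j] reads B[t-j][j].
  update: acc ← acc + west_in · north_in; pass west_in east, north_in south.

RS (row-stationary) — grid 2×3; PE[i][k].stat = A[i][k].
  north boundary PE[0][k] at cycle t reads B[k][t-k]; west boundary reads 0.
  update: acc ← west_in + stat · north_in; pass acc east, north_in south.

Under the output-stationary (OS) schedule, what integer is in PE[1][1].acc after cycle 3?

OS 2×2: PE[1][1] cycle-by-cycle (with neighbour feeds):
  [0] (0,1) acc=0 (h:0 v:0)
  [0] (1,0) acc=0 (h:0 v:0)
  [0] (1,1) acc=0 (h:0 v:0)
  [1] (0,1) acc=63 (h:7 v:9)
  [1] (1,0) acc=6 (h:2 v:3)
  [1] (1,1) acc=0 (h:0 v:0)
  [2] (0,1) acc=105 (h:7 v:6)
  [2] (1,0) acc=30 (h:3 v:8)
  [2] (1,1) acc=18 (h:2 v:9)
  [3] (0,1) acc=113 (h:4 v:2)
  [3] (1,0) acc=36 (h:2 v:3)
  [3] (1,1) acc=36 (h:3 v:6)

PE[1][1].acc = 36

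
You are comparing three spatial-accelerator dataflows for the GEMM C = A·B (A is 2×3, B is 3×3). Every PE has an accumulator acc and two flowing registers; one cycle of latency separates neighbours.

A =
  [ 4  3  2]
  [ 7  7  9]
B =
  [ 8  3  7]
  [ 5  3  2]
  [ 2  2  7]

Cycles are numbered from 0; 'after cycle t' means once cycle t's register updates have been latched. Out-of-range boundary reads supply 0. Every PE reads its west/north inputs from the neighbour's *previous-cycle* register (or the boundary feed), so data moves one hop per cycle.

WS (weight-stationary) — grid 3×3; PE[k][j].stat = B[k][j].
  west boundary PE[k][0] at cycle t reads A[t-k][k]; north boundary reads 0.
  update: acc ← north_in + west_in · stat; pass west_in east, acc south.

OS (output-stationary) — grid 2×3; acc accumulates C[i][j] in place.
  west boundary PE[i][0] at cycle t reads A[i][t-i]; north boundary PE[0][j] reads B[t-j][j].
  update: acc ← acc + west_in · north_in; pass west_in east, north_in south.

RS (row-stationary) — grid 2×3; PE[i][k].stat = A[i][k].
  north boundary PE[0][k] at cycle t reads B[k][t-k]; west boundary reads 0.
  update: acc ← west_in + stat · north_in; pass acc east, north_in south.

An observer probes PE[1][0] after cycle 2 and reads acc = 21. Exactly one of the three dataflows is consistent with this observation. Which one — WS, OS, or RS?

Under WS (3×3), PE[1][0]:
  cycle 0: PE[1][0] → acc 0, east 0, south 0
  cycle 1: PE[1][0] → acc 47, east 3, south 47
  cycle 2: PE[1][0] → acc 91, east 7, south 91
Under OS (2×3), PE[1][0]:
  cycle 0: PE[1][0] → acc 0, east 0, south 0
  cycle 1: PE[1][0] → acc 56, east 7, south 8
  cycle 2: PE[1][0] → acc 91, east 7, south 5
Under RS (2×3), PE[1][0]:
  cycle 0: PE[1][0] → acc 0, east 0, south 0
  cycle 1: PE[1][0] → acc 56, east 56, south 8
  cycle 2: PE[1][0] → acc 21, east 21, south 3

dataflow = RS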